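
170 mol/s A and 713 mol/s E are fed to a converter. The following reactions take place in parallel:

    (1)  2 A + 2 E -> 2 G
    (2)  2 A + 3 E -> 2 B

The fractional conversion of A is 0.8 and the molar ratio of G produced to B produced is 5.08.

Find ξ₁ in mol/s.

Conversion of A: A consumed = 0.8 × 170 = 136 mol/s = 2ξ₁ + 2ξ₂.
Selectivity: 2ξ₁ / (2ξ₂) = 5.08 → ξ₁ = 5.08 ξ₂.
Substitute: (2·5.08 + 2) ξ₂ = 136 → ξ₂ = 11.18 mol/s, ξ₁ = 56.82 mol/s.
Outlet amounts (n = n₀ + Σ ν·ξ):
  A: 170 − 2(56.82) − 2(11.18) = 34
  E: 713 − 2(56.82) − 3(11.18) = 565.8
  G: 0 + 2(56.82) = 113.6
  B: 0 + 2(11.18) = 22.37

ξ₁ = 56.8 mol/s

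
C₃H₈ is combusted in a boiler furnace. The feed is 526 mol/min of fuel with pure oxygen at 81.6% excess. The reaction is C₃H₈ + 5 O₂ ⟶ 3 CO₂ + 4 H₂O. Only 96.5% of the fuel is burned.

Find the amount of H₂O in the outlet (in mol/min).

Stoichiometric O₂ = 5 × 526 = 2630 mol/min; O₂ fed = 2630 × 1.816 = 4776 mol/min.
Fuel reacted = 0.965 × 526 → ξ = 507.6 mol/min.
Outlet (n = n₀ + ν ξ):
  C₃H₈: 526 − 1(507.6) = 18.41
  O₂: 4776 − 5(507.6) = 2238
  CO₂: 0 + 3(507.6) = 1523
  H₂O: 0 + 4(507.6) = 2030

2030 mol/min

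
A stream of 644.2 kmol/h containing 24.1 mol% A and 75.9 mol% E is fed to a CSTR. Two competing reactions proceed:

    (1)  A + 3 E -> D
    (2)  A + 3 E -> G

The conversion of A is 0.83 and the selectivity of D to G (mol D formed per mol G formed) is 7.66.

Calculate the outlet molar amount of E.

102 kmol/h

Conversion of A: A consumed = 0.83 × 155.3 = 128.9 kmol/h = 1ξ₁ + 1ξ₂.
Selectivity: 1ξ₁ / (1ξ₂) = 7.66 → ξ₁ = 7.66 ξ₂.
Substitute: (1·7.66 + 1) ξ₂ = 128.9 → ξ₂ = 14.88 kmol/h, ξ₁ = 114 kmol/h.
Outlet amounts (n = n₀ + Σ ν·ξ):
  A: 155.3 − 1(114) − 1(14.88) = 26.39
  E: 488.9 − 3(114) − 3(14.88) = 102.4
  D: 0 + 1(114) = 114
  G: 0 + 1(14.88) = 14.88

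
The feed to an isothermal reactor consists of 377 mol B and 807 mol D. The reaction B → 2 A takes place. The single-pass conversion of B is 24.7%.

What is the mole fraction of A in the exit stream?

0.146

B reacted = 0.247 × 377 = 93.12 mol; ν_B = −1, so ξ = 93.12/1 = 93.12 mol.
Outlet amounts (n = n₀ + ν ξ):
  B: 377 − 1(93.12) = 283.9
  A: 0 + 2(93.12) = 186.2
  D: 807 (inert)
Total out = 1277 mol; y_A = 186.2 / 1277 = 0.1458.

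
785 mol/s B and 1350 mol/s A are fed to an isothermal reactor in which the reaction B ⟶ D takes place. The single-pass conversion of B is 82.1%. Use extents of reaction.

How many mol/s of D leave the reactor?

B reacted = 0.821 × 785 = 644.5 mol/s; ν_B = −1, so ξ = 644.5/1 = 644.5 mol/s.
Outlet amounts (n = n₀ + ν ξ):
  B: 785 − 1(644.5) = 140.5
  D: 0 + 1(644.5) = 644.5
  A: 1350 (inert)

644 mol/s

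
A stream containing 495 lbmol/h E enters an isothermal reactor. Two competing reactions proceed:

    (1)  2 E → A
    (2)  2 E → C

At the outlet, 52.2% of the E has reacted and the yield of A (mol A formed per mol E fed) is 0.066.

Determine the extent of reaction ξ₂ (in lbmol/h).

ξ₂ = 96.5 lbmol/h

Yield of A: 1ξ₁ / 495 = 0.066 → ξ₁ = 32.67 lbmol/h.
Conversion of E: 2ξ₁ + 2ξ₂ = 0.522 × 495 = 258.4 → ξ₂ = 96.52 lbmol/h.
Outlet amounts (n = n₀ + Σ ν·ξ):
  E: 495 − 2(32.67) − 2(96.52) = 236.6
  A: 0 + 1(32.67) = 32.67
  C: 0 + 1(96.52) = 96.52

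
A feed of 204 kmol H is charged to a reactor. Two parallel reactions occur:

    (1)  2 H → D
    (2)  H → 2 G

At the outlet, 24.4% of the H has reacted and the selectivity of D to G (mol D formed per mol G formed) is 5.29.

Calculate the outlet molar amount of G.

4.49 kmol

Conversion of H: H consumed = 0.244 × 204 = 49.78 kmol = 2ξ₁ + 1ξ₂.
Selectivity: 1ξ₁ / (2ξ₂) = 5.29 → ξ₁ = 10.58 ξ₂.
Substitute: (2·10.58 + 1) ξ₂ = 49.78 → ξ₂ = 2.246 kmol, ξ₁ = 23.76 kmol.
Outlet amounts (n = n₀ + Σ ν·ξ):
  H: 204 − 2(23.76) − 1(2.246) = 154.2
  D: 0 + 1(23.76) = 23.76
  G: 0 + 2(2.246) = 4.492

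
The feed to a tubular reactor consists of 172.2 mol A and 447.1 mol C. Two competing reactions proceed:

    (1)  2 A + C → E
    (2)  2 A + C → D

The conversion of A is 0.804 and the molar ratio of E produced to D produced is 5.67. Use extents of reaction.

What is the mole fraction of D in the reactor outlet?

Conversion of A: A consumed = 0.804 × 172.2 = 138.4 mol = 2ξ₁ + 2ξ₂.
Selectivity: 1ξ₁ / (1ξ₂) = 5.67 → ξ₁ = 5.67 ξ₂.
Substitute: (2·5.67 + 2) ξ₂ = 138.4 → ξ₂ = 10.38 mol, ξ₁ = 58.85 mol.
Outlet amounts (n = n₀ + Σ ν·ξ):
  A: 172.2 − 2(58.85) − 2(10.38) = 33.75
  C: 447.1 − 1(58.85) − 1(10.38) = 377.9
  E: 0 + 1(58.85) = 58.85
  D: 0 + 1(10.38) = 10.38
Total out = 480.9 mol; y_D = 10.38 / 480.9 = 0.02158.

0.0216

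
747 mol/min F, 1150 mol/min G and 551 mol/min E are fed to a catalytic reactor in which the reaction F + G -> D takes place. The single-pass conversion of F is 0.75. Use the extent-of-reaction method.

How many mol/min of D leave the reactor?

560 mol/min

F reacted = 0.75 × 747 = 560.2 mol/min; ν_F = −1, so ξ = 560.2/1 = 560.2 mol/min.
Outlet amounts (n = n₀ + ν ξ):
  F: 747 − 1(560.2) = 186.8
  G: 1150 − 1(560.2) = 589.8
  D: 0 + 1(560.2) = 560.2
  E: 551 (inert)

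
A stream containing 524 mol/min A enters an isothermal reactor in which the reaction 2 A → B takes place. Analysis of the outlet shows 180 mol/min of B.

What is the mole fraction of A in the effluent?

0.477

For B: n = n₀ + 1ξ → 180 = 0 + 1ξ, giving ξ = 180 mol/min.
Outlet amounts (n = n₀ + ν ξ):
  A: 524 − 2(180) = 164
  B: 0 + 1(180) = 180
Total out = 344 mol/min; y_A = 164 / 344 = 0.4767.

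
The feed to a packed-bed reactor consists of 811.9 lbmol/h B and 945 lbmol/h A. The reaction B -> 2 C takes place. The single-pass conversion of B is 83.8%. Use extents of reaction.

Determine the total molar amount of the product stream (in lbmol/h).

2440 lbmol/h

B reacted = 0.838 × 811.9 = 680.4 lbmol/h; ν_B = −1, so ξ = 680.4/1 = 680.4 lbmol/h.
Outlet amounts (n = n₀ + ν ξ):
  B: 811.9 − 1(680.4) = 131.5
  C: 0 + 2(680.4) = 1361
  A: 945 (inert)
Total out = 131.5 + 1361 + 945 = 2437 lbmol/h.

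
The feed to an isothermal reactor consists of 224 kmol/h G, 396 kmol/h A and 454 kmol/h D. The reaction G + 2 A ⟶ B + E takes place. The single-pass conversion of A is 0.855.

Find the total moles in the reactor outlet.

A reacted = 0.855 × 396 = 338.6 kmol/h; ν_A = −2, so ξ = 338.6/2 = 169.3 kmol/h.
Outlet amounts (n = n₀ + ν ξ):
  G: 224 − 1(169.3) = 54.71
  A: 396 − 2(169.3) = 57.42
  B: 0 + 1(169.3) = 169.3
  E: 0 + 1(169.3) = 169.3
  D: 454 (inert)
Total out = 54.71 + 57.42 + 169.3 + 169.3 + 454 = 904.7 kmol/h.

905 kmol/h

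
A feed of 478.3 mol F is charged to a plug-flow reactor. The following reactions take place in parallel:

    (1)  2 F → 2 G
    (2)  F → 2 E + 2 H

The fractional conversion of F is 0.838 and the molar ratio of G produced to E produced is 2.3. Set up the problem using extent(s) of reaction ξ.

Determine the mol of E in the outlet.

143 mol

Conversion of F: F consumed = 0.838 × 478.3 = 400.8 mol = 2ξ₁ + 1ξ₂.
Selectivity: 2ξ₁ / (2ξ₂) = 2.3 → ξ₁ = 2.3 ξ₂.
Substitute: (2·2.3 + 1) ξ₂ = 400.8 → ξ₂ = 71.57 mol, ξ₁ = 164.6 mol.
Outlet amounts (n = n₀ + Σ ν·ξ):
  F: 478.3 − 2(164.6) − 1(71.57) = 77.48
  G: 0 + 2(164.6) = 329.2
  E: 0 + 2(71.57) = 143.1
  H: 0 + 2(71.57) = 143.1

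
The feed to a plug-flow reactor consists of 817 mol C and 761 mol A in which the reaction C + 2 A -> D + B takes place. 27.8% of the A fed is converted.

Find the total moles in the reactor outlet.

A reacted = 0.278 × 761 = 211.6 mol; ν_A = −2, so ξ = 211.6/2 = 105.8 mol.
Outlet amounts (n = n₀ + ν ξ):
  C: 817 − 1(105.8) = 711.2
  A: 761 − 2(105.8) = 549.4
  D: 0 + 1(105.8) = 105.8
  B: 0 + 1(105.8) = 105.8
Total out = 711.2 + 549.4 + 105.8 + 105.8 = 1472 mol.

1470 mol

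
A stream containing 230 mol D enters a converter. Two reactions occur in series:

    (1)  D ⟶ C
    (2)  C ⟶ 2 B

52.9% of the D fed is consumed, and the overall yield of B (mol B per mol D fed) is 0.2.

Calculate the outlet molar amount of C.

98.7 mol

Conversion of D: D consumed = 1ξ₁ = 0.529 × 230 → ξ₁ = 121.7 mol.
Yield of B: 2ξ₂ / 230 = 0.2 → ξ₂ = 23 mol.
Outlet amounts (n = n₀ + Σ ν·ξ):
  D: 230 − 1(121.7) = 108.3
  C: 0 + 1(121.7) − 1(23) = 98.67
  B: 0 + 2(23) = 46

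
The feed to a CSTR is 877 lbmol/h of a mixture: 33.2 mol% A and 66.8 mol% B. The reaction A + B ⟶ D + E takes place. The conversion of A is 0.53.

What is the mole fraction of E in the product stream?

0.176

A reacted = 0.53 × 291.2 = 154.3 lbmol/h; ν_A = −1, so ξ = 154.3/1 = 154.3 lbmol/h.
Outlet amounts (n = n₀ + ν ξ):
  A: 291.2 − 1(154.3) = 136.8
  B: 585.8 − 1(154.3) = 431.5
  D: 0 + 1(154.3) = 154.3
  E: 0 + 1(154.3) = 154.3
Total out = 877 lbmol/h; y_E = 154.3 / 877 = 0.176.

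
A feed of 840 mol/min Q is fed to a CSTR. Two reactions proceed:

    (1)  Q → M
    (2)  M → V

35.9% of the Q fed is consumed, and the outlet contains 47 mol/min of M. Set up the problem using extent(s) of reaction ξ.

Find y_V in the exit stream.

0.303

Conversion of Q: Q consumed = 1ξ₁ = 0.359 × 840 → ξ₁ = 301.6 mol/min.
M balance: n_M = 0 + 1ξ₁ − 1ξ₂ = 47 → ξ₂ = (1·301.6 − 47)/1 = 254.6 mol/min.
Outlet amounts (n = n₀ + Σ ν·ξ):
  Q: 840 − 1(301.6) = 538.4
  M: 0 + 1(301.6) − 1(254.6) = 47
  V: 0 + 1(254.6) = 254.6
Total out = 840 mol/min; y_V = 254.6 / 840 = 0.303.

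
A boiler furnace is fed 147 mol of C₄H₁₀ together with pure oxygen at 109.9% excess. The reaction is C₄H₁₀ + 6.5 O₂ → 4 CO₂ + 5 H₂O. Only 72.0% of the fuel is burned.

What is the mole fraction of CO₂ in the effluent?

0.183

Stoichiometric O₂ = 6.5 × 147 = 955.5 mol; O₂ fed = 955.5 × 2.099 = 2006 mol.
Fuel reacted = 0.72 × 147 → ξ = 105.8 mol.
Outlet (n = n₀ + ν ξ):
  C₄H₁₀: 147 − 1(105.8) = 41.16
  O₂: 2006 − 6.5(105.8) = 1318
  CO₂: 0 + 4(105.8) = 423.4
  H₂O: 0 + 5(105.8) = 529.2
Total out = 2311 mol; y_CO₂ = 423.4 / 2311 = 0.1832.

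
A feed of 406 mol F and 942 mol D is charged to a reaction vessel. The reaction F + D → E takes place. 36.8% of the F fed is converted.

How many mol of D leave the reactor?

793 mol

F reacted = 0.368 × 406 = 149.4 mol; ν_F = −1, so ξ = 149.4/1 = 149.4 mol.
Outlet amounts (n = n₀ + ν ξ):
  F: 406 − 1(149.4) = 256.6
  D: 942 − 1(149.4) = 792.6
  E: 0 + 1(149.4) = 149.4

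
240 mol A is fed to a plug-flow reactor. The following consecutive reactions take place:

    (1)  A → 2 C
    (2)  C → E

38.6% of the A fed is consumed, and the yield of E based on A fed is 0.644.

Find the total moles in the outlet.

333 mol

Conversion of A: A consumed = 1ξ₁ = 0.386 × 240 → ξ₁ = 92.64 mol.
Yield of E: 1ξ₂ / 240 = 0.644 → ξ₂ = 154.6 mol.
Outlet amounts (n = n₀ + Σ ν·ξ):
  A: 240 − 1(92.64) = 147.4
  C: 0 + 2(92.64) − 1(154.6) = 30.72
  E: 0 + 1(154.6) = 154.6
Total out = 147.4 + 30.72 + 154.6 = 332.6 mol.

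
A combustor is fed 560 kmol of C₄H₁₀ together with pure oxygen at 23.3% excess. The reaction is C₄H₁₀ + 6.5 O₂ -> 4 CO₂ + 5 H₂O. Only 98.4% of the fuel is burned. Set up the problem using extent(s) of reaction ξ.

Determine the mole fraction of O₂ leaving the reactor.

Stoichiometric O₂ = 6.5 × 560 = 3640 kmol; O₂ fed = 3640 × 1.233 = 4488 kmol.
Fuel reacted = 0.984 × 560 → ξ = 551 kmol.
Outlet (n = n₀ + ν ξ):
  C₄H₁₀: 560 − 1(551) = 8.96
  O₂: 4488 − 6.5(551) = 906.4
  CO₂: 0 + 4(551) = 2204
  H₂O: 0 + 5(551) = 2755
Total out = 5875 kmol; y_O₂ = 906.4 / 5875 = 0.1543.

0.154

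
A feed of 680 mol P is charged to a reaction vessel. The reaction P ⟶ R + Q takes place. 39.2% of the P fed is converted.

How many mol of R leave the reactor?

267 mol

P reacted = 0.392 × 680 = 266.6 mol; ν_P = −1, so ξ = 266.6/1 = 266.6 mol.
Outlet amounts (n = n₀ + ν ξ):
  P: 680 − 1(266.6) = 413.4
  R: 0 + 1(266.6) = 266.6
  Q: 0 + 1(266.6) = 266.6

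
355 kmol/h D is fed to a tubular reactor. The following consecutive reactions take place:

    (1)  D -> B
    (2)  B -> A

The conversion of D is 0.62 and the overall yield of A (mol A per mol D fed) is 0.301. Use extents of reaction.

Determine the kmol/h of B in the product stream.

113 kmol/h

Conversion of D: D consumed = 1ξ₁ = 0.62 × 355 → ξ₁ = 220.1 kmol/h.
Yield of A: 1ξ₂ / 355 = 0.301 → ξ₂ = 106.9 kmol/h.
Outlet amounts (n = n₀ + Σ ν·ξ):
  D: 355 − 1(220.1) = 134.9
  B: 0 + 1(220.1) − 1(106.9) = 113.2
  A: 0 + 1(106.9) = 106.9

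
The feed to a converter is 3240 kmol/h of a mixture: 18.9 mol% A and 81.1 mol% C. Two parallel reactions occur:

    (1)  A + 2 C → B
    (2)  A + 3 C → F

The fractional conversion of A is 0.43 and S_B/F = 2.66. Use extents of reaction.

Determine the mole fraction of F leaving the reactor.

Conversion of A: A consumed = 0.43 × 612.4 = 263.3 kmol/h = 1ξ₁ + 1ξ₂.
Selectivity: 1ξ₁ / (1ξ₂) = 2.66 → ξ₁ = 2.66 ξ₂.
Substitute: (1·2.66 + 1) ξ₂ = 263.3 → ξ₂ = 71.94 kmol/h, ξ₁ = 191.4 kmol/h.
Outlet amounts (n = n₀ + Σ ν·ξ):
  A: 612.4 − 1(191.4) − 1(71.94) = 349
  C: 2628 − 2(191.4) − 3(71.94) = 2029
  B: 0 + 1(191.4) = 191.4
  F: 0 + 1(71.94) = 71.94
Total out = 2641 kmol/h; y_F = 71.94 / 2641 = 0.02724.

0.0272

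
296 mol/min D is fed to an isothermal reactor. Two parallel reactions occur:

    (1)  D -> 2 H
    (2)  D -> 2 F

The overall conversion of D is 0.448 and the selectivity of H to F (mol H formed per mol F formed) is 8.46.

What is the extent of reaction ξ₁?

ξ₁ = 119 mol/min

Conversion of D: D consumed = 0.448 × 296 = 132.6 mol/min = 1ξ₁ + 1ξ₂.
Selectivity: 2ξ₁ / (2ξ₂) = 8.46 → ξ₁ = 8.46 ξ₂.
Substitute: (1·8.46 + 1) ξ₂ = 132.6 → ξ₂ = 14.02 mol/min, ξ₁ = 118.6 mol/min.
Outlet amounts (n = n₀ + Σ ν·ξ):
  D: 296 − 1(118.6) − 1(14.02) = 163.4
  H: 0 + 2(118.6) = 237.2
  F: 0 + 2(14.02) = 28.04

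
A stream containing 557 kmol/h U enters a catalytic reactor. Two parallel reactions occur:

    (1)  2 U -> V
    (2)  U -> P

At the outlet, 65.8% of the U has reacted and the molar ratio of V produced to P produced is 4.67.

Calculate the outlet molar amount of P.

35.4 kmol/h

Conversion of U: U consumed = 0.658 × 557 = 366.5 kmol/h = 2ξ₁ + 1ξ₂.
Selectivity: 1ξ₁ / (1ξ₂) = 4.67 → ξ₁ = 4.67 ξ₂.
Substitute: (2·4.67 + 1) ξ₂ = 366.5 → ξ₂ = 35.45 kmol/h, ξ₁ = 165.5 kmol/h.
Outlet amounts (n = n₀ + Σ ν·ξ):
  U: 557 − 2(165.5) − 1(35.45) = 190.5
  V: 0 + 1(165.5) = 165.5
  P: 0 + 1(35.45) = 35.45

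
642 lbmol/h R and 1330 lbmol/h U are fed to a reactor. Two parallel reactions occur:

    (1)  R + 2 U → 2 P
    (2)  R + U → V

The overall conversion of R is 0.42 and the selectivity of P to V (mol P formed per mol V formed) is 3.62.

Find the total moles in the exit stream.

1700 lbmol/h

Conversion of R: R consumed = 0.42 × 642 = 269.6 lbmol/h = 1ξ₁ + 1ξ₂.
Selectivity: 2ξ₁ / (1ξ₂) = 3.62 → ξ₁ = 1.81 ξ₂.
Substitute: (1·1.81 + 1) ξ₂ = 269.6 → ξ₂ = 95.96 lbmol/h, ξ₁ = 173.7 lbmol/h.
Outlet amounts (n = n₀ + Σ ν·ξ):
  R: 642 − 1(173.7) − 1(95.96) = 372.4
  U: 1330 − 2(173.7) − 1(95.96) = 886.7
  P: 0 + 2(173.7) = 347.4
  V: 0 + 1(95.96) = 95.96
Total out = 372.4 + 886.7 + 347.4 + 95.96 = 1702 lbmol/h.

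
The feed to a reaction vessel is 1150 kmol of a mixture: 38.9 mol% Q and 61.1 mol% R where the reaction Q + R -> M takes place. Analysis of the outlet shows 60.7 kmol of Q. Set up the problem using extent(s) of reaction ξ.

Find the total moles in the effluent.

For Q: n = n₀ − 1ξ → 60.7 = 447.4 − 1ξ, giving ξ = 386.7 kmol.
Outlet amounts (n = n₀ + ν ξ):
  Q: 447.4 − 1(386.7) = 60.7
  R: 702.6 − 1(386.7) = 316
  M: 0 + 1(386.7) = 386.7
Total out = 60.7 + 316 + 386.7 = 763.3 kmol.

763 kmol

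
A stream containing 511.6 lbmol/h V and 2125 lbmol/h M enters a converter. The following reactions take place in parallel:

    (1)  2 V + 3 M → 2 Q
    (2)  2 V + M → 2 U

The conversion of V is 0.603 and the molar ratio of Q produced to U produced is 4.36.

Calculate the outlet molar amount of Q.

Conversion of V: V consumed = 0.603 × 511.6 = 308.5 lbmol/h = 2ξ₁ + 2ξ₂.
Selectivity: 2ξ₁ / (2ξ₂) = 4.36 → ξ₁ = 4.36 ξ₂.
Substitute: (2·4.36 + 2) ξ₂ = 308.5 → ξ₂ = 28.78 lbmol/h, ξ₁ = 125.5 lbmol/h.
Outlet amounts (n = n₀ + Σ ν·ξ):
  V: 511.6 − 2(125.5) − 2(28.78) = 203.1
  M: 2125 − 3(125.5) − 1(28.78) = 1720
  Q: 0 + 2(125.5) = 250.9
  U: 0 + 2(28.78) = 57.55

251 lbmol/h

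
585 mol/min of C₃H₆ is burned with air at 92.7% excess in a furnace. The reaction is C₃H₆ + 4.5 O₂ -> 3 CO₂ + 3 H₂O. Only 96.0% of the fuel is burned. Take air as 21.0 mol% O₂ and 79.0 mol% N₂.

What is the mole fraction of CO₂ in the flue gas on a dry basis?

Stoichiometric O₂ = 4.5 × 585 = 2632 mol/min; O₂ fed = 2632 × 1.927 = 5073 mol/min.
N₂ fed = 5073 × 79/21 = 19080 mol/min.
Fuel reacted = 0.96 × 585 → ξ = 561.6 mol/min.
Outlet (n = n₀ + ν ξ):
  C₃H₆: 585 − 1(561.6) = 23.4
  O₂: 5073 − 4.5(561.6) = 2546
  N₂: 19080 (inert)
  CO₂: 0 + 3(561.6) = 1685
  H₂O: 0 + 3(561.6) = 1685
Dry total = 23340 mol/min; y_CO₂ (dry) = 1685 / 23340 = 0.07219.

0.0722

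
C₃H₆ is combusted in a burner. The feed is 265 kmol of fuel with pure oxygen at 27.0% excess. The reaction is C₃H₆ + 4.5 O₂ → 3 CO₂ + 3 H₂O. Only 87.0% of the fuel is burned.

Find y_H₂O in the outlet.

Stoichiometric O₂ = 4.5 × 265 = 1192 kmol; O₂ fed = 1192 × 1.270 = 1514 kmol.
Fuel reacted = 0.87 × 265 → ξ = 230.6 kmol.
Outlet (n = n₀ + ν ξ):
  C₃H₆: 265 − 1(230.6) = 34.45
  O₂: 1514 − 4.5(230.6) = 477
  CO₂: 0 + 3(230.6) = 691.7
  H₂O: 0 + 3(230.6) = 691.7
Total out = 1895 kmol; y_H₂O = 691.7 / 1895 = 0.365.

0.365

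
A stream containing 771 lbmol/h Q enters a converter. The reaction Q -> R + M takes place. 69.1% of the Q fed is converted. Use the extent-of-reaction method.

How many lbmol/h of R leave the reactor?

533 lbmol/h

Q reacted = 0.691 × 771 = 532.8 lbmol/h; ν_Q = −1, so ξ = 532.8/1 = 532.8 lbmol/h.
Outlet amounts (n = n₀ + ν ξ):
  Q: 771 − 1(532.8) = 238.2
  R: 0 + 1(532.8) = 532.8
  M: 0 + 1(532.8) = 532.8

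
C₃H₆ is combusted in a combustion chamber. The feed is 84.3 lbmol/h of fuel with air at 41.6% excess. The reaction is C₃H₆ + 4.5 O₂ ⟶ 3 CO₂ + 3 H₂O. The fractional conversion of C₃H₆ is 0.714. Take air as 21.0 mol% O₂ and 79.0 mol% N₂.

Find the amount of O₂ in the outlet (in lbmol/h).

266 lbmol/h

Stoichiometric O₂ = 4.5 × 84.3 = 379.3 lbmol/h; O₂ fed = 379.3 × 1.416 = 537.2 lbmol/h.
N₂ fed = 537.2 × 79/21 = 2021 lbmol/h.
Fuel reacted = 0.714 × 84.3 → ξ = 60.19 lbmol/h.
Outlet (n = n₀ + ν ξ):
  C₃H₆: 84.3 − 1(60.19) = 24.11
  O₂: 537.2 − 4.5(60.19) = 266.3
  N₂: 2021 (inert)
  CO₂: 0 + 3(60.19) = 180.6
  H₂O: 0 + 3(60.19) = 180.6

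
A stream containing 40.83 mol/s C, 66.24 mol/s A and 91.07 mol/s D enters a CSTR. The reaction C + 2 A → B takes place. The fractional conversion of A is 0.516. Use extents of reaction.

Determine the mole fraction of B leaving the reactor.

0.104

A reacted = 0.516 × 66.24 = 34.18 mol/s; ν_A = −2, so ξ = 34.18/2 = 17.09 mol/s.
Outlet amounts (n = n₀ + ν ξ):
  C: 40.83 − 1(17.09) = 23.74
  A: 66.24 − 2(17.09) = 32.06
  B: 0 + 1(17.09) = 17.09
  D: 91.07 (inert)
Total out = 164 mol/s; y_B = 17.09 / 164 = 0.1042.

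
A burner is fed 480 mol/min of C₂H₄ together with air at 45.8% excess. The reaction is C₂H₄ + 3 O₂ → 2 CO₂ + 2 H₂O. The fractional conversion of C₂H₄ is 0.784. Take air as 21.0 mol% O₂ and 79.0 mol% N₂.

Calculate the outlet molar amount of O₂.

Stoichiometric O₂ = 3 × 480 = 1440 mol/min; O₂ fed = 1440 × 1.458 = 2100 mol/min.
N₂ fed = 2100 × 79/21 = 7898 mol/min.
Fuel reacted = 0.784 × 480 → ξ = 376.3 mol/min.
Outlet (n = n₀ + ν ξ):
  C₂H₄: 480 − 1(376.3) = 103.7
  O₂: 2100 − 3(376.3) = 970.6
  N₂: 7898 (inert)
  CO₂: 0 + 2(376.3) = 752.6
  H₂O: 0 + 2(376.3) = 752.6

971 mol/min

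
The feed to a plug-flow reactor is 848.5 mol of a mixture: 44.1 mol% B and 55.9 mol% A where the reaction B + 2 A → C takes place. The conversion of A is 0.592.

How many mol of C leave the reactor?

A reacted = 0.592 × 474.3 = 280.8 mol; ν_A = −2, so ξ = 280.8/2 = 140.4 mol.
Outlet amounts (n = n₀ + ν ξ):
  B: 374.2 − 1(140.4) = 233.8
  A: 474.3 − 2(140.4) = 193.5
  C: 0 + 1(140.4) = 140.4

140 mol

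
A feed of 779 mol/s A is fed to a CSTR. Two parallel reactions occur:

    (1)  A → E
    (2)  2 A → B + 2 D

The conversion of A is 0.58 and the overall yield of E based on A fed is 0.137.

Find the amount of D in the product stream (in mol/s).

Yield of E: 1ξ₁ / 779 = 0.137 → ξ₁ = 106.7 mol/s.
Conversion of A: 1ξ₁ + 2ξ₂ = 0.58 × 779 = 451.8 → ξ₂ = 172.5 mol/s.
Outlet amounts (n = n₀ + Σ ν·ξ):
  A: 779 − 1(106.7) − 2(172.5) = 327.2
  E: 0 + 1(106.7) = 106.7
  B: 0 + 1(172.5) = 172.5
  D: 0 + 2(172.5) = 345.1

345 mol/s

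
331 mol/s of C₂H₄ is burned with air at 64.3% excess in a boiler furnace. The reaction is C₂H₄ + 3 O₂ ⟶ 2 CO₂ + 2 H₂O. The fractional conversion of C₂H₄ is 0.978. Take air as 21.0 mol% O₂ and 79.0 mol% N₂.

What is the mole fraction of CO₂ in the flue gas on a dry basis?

0.0869

Stoichiometric O₂ = 3 × 331 = 993 mol/s; O₂ fed = 993 × 1.643 = 1631 mol/s.
N₂ fed = 1631 × 79/21 = 6138 mol/s.
Fuel reacted = 0.978 × 331 → ξ = 323.7 mol/s.
Outlet (n = n₀ + ν ξ):
  C₂H₄: 331 − 1(323.7) = 7.282
  O₂: 1631 − 3(323.7) = 660.3
  N₂: 6138 (inert)
  CO₂: 0 + 2(323.7) = 647.4
  H₂O: 0 + 2(323.7) = 647.4
Dry total = 7453 mol/s; y_CO₂ (dry) = 647.4 / 7453 = 0.08687.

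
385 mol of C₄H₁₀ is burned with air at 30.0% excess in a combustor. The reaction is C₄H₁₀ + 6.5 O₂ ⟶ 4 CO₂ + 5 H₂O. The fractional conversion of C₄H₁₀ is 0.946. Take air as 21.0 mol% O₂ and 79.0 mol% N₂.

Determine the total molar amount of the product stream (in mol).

16400 mol

Stoichiometric O₂ = 6.5 × 385 = 2502 mol; O₂ fed = 2502 × 1.300 = 3253 mol.
N₂ fed = 3253 × 79/21 = 12240 mol.
Fuel reacted = 0.946 × 385 → ξ = 364.2 mol.
Outlet (n = n₀ + ν ξ):
  C₄H₁₀: 385 − 1(364.2) = 20.79
  O₂: 3253 − 6.5(364.2) = 885.9
  N₂: 12240 (inert)
  CO₂: 0 + 4(364.2) = 1457
  H₂O: 0 + 5(364.2) = 1821
Total out = 20.79 + 885.9 + 12240 + 1457 + 1821 = 16420 mol.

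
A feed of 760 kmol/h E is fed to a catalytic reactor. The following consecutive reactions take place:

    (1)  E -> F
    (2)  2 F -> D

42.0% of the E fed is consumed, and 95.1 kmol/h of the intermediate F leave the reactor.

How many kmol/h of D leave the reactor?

Conversion of E: E consumed = 1ξ₁ = 0.42 × 760 → ξ₁ = 319.2 kmol/h.
F balance: n_F = 0 + 1ξ₁ − 2ξ₂ = 95.1 → ξ₂ = (1·319.2 − 95.1)/2 = 112 kmol/h.
Outlet amounts (n = n₀ + Σ ν·ξ):
  E: 760 − 1(319.2) = 440.8
  F: 0 + 1(319.2) − 2(112) = 95.1
  D: 0 + 1(112) = 112

112 kmol/h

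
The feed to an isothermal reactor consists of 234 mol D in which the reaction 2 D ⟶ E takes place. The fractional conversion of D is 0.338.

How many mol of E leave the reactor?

39.5 mol

D reacted = 0.338 × 234 = 79.09 mol; ν_D = −2, so ξ = 79.09/2 = 39.55 mol.
Outlet amounts (n = n₀ + ν ξ):
  D: 234 − 2(39.55) = 154.9
  E: 0 + 1(39.55) = 39.55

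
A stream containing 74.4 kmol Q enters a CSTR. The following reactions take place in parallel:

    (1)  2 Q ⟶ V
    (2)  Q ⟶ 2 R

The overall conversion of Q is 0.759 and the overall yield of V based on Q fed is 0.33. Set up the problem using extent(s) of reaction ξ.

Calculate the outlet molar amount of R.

14.7 kmol

Yield of V: 1ξ₁ / 74.4 = 0.33 → ξ₁ = 24.55 kmol.
Conversion of Q: 2ξ₁ + 1ξ₂ = 0.759 × 74.4 = 56.47 → ξ₂ = 7.366 kmol.
Outlet amounts (n = n₀ + Σ ν·ξ):
  Q: 74.4 − 2(24.55) − 1(7.366) = 17.93
  V: 0 + 1(24.55) = 24.55
  R: 0 + 2(7.366) = 14.73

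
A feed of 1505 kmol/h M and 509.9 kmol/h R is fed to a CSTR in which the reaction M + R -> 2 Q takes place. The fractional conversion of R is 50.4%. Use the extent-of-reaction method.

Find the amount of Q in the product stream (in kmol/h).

514 kmol/h

R reacted = 0.504 × 509.9 = 257 kmol/h; ν_R = −1, so ξ = 257/1 = 257 kmol/h.
Outlet amounts (n = n₀ + ν ξ):
  M: 1505 − 1(257) = 1248
  R: 509.9 − 1(257) = 252.9
  Q: 0 + 2(257) = 514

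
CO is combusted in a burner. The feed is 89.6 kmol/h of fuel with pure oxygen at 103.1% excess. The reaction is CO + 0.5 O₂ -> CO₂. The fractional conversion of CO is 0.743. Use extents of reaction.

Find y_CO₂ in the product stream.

Stoichiometric O₂ = 0.5 × 89.6 = 44.8 kmol/h; O₂ fed = 44.8 × 2.031 = 90.99 kmol/h.
Fuel reacted = 0.743 × 89.6 → ξ = 66.57 kmol/h.
Outlet (n = n₀ + ν ξ):
  CO: 89.6 − 1(66.57) = 23.03
  O₂: 90.99 − 0.5(66.57) = 57.7
  CO₂: 0 + 1(66.57) = 66.57
Total out = 147.3 kmol/h; y_CO₂ = 66.57 / 147.3 = 0.4519.

0.452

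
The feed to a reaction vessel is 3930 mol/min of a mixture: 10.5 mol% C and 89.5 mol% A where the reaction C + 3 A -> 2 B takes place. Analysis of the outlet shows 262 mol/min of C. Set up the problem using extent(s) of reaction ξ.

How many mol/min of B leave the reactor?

For C: n = n₀ − 1ξ → 262 = 412.6 − 1ξ, giving ξ = 150.6 mol/min.
Outlet amounts (n = n₀ + ν ξ):
  C: 412.6 − 1(150.6) = 262
  A: 3517 − 3(150.6) = 3065
  B: 0 + 2(150.6) = 301.3

301 mol/min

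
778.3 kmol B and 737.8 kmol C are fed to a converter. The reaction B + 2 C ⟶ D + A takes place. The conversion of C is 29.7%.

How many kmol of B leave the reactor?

669 kmol

C reacted = 0.297 × 737.8 = 219.1 kmol; ν_C = −2, so ξ = 219.1/2 = 109.6 kmol.
Outlet amounts (n = n₀ + ν ξ):
  B: 778.3 − 1(109.6) = 668.7
  C: 737.8 − 2(109.6) = 518.7
  D: 0 + 1(109.6) = 109.6
  A: 0 + 1(109.6) = 109.6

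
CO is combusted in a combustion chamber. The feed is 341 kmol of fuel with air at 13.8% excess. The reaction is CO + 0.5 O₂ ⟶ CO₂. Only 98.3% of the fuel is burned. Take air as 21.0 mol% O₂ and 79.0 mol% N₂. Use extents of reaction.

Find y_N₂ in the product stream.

0.665

Stoichiometric O₂ = 0.5 × 341 = 170.5 kmol; O₂ fed = 170.5 × 1.138 = 194 kmol.
N₂ fed = 194 × 79/21 = 729.9 kmol.
Fuel reacted = 0.983 × 341 → ξ = 335.2 kmol.
Outlet (n = n₀ + ν ξ):
  CO: 341 − 1(335.2) = 5.797
  O₂: 194 − 0.5(335.2) = 26.43
  N₂: 729.9 (inert)
  CO₂: 0 + 1(335.2) = 335.2
Total out = 1097 kmol; y_N₂ = 729.9 / 1097 = 0.6652.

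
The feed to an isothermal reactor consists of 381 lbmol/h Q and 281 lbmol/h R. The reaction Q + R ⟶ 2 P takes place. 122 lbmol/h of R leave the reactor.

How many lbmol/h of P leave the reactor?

For R: n = n₀ − 1ξ → 122 = 281 − 1ξ, giving ξ = 159 lbmol/h.
Outlet amounts (n = n₀ + ν ξ):
  Q: 381 − 1(159) = 222
  R: 281 − 1(159) = 122
  P: 0 + 2(159) = 318

318 lbmol/h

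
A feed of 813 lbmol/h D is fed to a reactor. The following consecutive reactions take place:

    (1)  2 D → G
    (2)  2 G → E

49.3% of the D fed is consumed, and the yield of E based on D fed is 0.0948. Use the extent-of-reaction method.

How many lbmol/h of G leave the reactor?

46.3 lbmol/h

Conversion of D: D consumed = 2ξ₁ = 0.493 × 813 → ξ₁ = 200.4 lbmol/h.
Yield of E: 1ξ₂ / 813 = 0.0948 → ξ₂ = 77.07 lbmol/h.
Outlet amounts (n = n₀ + Σ ν·ξ):
  D: 813 − 2(200.4) = 412.2
  G: 0 + 1(200.4) − 2(77.07) = 46.26
  E: 0 + 1(77.07) = 77.07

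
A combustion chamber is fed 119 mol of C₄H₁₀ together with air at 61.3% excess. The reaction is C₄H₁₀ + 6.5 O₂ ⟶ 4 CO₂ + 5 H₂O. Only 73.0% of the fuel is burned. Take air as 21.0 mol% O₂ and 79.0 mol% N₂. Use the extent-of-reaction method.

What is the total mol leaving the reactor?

Stoichiometric O₂ = 6.5 × 119 = 773.5 mol; O₂ fed = 773.5 × 1.613 = 1248 mol.
N₂ fed = 1248 × 79/21 = 4694 mol.
Fuel reacted = 0.73 × 119 → ξ = 86.87 mol.
Outlet (n = n₀ + ν ξ):
  C₄H₁₀: 119 − 1(86.87) = 32.13
  O₂: 1248 − 6.5(86.87) = 683
  N₂: 4694 (inert)
  CO₂: 0 + 4(86.87) = 347.5
  H₂O: 0 + 5(86.87) = 434.4
Total out = 32.13 + 683 + 4694 + 347.5 + 434.4 = 6191 mol.

6190 mol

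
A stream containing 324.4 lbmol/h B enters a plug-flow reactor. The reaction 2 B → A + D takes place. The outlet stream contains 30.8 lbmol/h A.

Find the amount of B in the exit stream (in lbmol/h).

263 lbmol/h

For A: n = n₀ + 1ξ → 30.8 = 0 + 1ξ, giving ξ = 30.8 lbmol/h.
Outlet amounts (n = n₀ + ν ξ):
  B: 324.4 − 2(30.8) = 262.8
  A: 0 + 1(30.8) = 30.8
  D: 0 + 1(30.8) = 30.8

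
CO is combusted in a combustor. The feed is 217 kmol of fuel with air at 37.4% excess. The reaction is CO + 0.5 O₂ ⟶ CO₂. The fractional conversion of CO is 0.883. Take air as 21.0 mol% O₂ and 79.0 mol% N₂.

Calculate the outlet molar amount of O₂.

Stoichiometric O₂ = 0.5 × 217 = 108.5 kmol; O₂ fed = 108.5 × 1.374 = 149.1 kmol.
N₂ fed = 149.1 × 79/21 = 560.8 kmol.
Fuel reacted = 0.883 × 217 → ξ = 191.6 kmol.
Outlet (n = n₀ + ν ξ):
  CO: 217 − 1(191.6) = 25.39
  O₂: 149.1 − 0.5(191.6) = 53.27
  N₂: 560.8 (inert)
  CO₂: 0 + 1(191.6) = 191.6

53.3 kmol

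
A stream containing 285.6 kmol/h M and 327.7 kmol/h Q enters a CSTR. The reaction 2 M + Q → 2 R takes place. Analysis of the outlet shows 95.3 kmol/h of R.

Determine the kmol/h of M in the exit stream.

For R: n = n₀ + 2ξ → 95.3 = 0 + 2ξ, giving ξ = 47.65 kmol/h.
Outlet amounts (n = n₀ + ν ξ):
  M: 285.6 − 2(47.65) = 190.3
  Q: 327.7 − 1(47.65) = 280.1
  R: 0 + 2(47.65) = 95.3

190 kmol/h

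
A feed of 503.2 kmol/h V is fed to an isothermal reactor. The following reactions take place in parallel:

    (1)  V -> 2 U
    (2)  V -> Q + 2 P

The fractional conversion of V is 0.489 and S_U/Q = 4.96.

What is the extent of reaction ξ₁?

ξ₁ = 175 kmol/h

Conversion of V: V consumed = 0.489 × 503.2 = 246.1 kmol/h = 1ξ₁ + 1ξ₂.
Selectivity: 2ξ₁ / (1ξ₂) = 4.96 → ξ₁ = 2.48 ξ₂.
Substitute: (1·2.48 + 1) ξ₂ = 246.1 → ξ₂ = 70.71 kmol/h, ξ₁ = 175.4 kmol/h.
Outlet amounts (n = n₀ + Σ ν·ξ):
  V: 503.2 − 1(175.4) − 1(70.71) = 257.1
  U: 0 + 2(175.4) = 350.7
  Q: 0 + 1(70.71) = 70.71
  P: 0 + 2(70.71) = 141.4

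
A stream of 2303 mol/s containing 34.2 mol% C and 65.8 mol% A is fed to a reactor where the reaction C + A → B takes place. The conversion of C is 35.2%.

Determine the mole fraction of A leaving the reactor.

0.611

C reacted = 0.352 × 787.6 = 277.2 mol/s; ν_C = −1, so ξ = 277.2/1 = 277.2 mol/s.
Outlet amounts (n = n₀ + ν ξ):
  C: 787.6 − 1(277.2) = 510.4
  A: 1515 − 1(277.2) = 1238
  B: 0 + 1(277.2) = 277.2
Total out = 2026 mol/s; y_A = 1238 / 2026 = 0.6112.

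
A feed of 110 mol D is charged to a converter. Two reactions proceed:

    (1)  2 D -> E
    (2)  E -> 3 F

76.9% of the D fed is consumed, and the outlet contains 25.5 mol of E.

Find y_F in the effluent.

Conversion of D: D consumed = 2ξ₁ = 0.769 × 110 → ξ₁ = 42.3 mol.
E balance: n_E = 0 + 1ξ₁ − 1ξ₂ = 25.5 → ξ₂ = (1·42.3 − 25.5)/1 = 16.8 mol.
Outlet amounts (n = n₀ + Σ ν·ξ):
  D: 110 − 2(42.3) = 25.41
  E: 0 + 1(42.3) − 1(16.8) = 25.5
  F: 0 + 3(16.8) = 50.39
Total out = 101.3 mol; y_F = 50.39 / 101.3 = 0.4974.

0.497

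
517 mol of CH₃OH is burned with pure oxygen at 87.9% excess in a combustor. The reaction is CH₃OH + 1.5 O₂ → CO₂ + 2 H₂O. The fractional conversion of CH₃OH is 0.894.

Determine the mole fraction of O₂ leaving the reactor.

0.346

Stoichiometric O₂ = 1.5 × 517 = 775.5 mol; O₂ fed = 775.5 × 1.879 = 1457 mol.
Fuel reacted = 0.894 × 517 → ξ = 462.2 mol.
Outlet (n = n₀ + ν ξ):
  CH₃OH: 517 − 1(462.2) = 54.8
  O₂: 1457 − 1.5(462.2) = 763.9
  CO₂: 0 + 1(462.2) = 462.2
  H₂O: 0 + 2(462.2) = 924.4
Total out = 2205 mol; y_O₂ = 763.9 / 2205 = 0.3464.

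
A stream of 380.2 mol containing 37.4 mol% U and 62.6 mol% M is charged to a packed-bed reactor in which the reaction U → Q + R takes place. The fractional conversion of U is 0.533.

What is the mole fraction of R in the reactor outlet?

U reacted = 0.533 × 142.2 = 75.79 mol; ν_U = −1, so ξ = 75.79/1 = 75.79 mol.
Outlet amounts (n = n₀ + ν ξ):
  U: 142.2 − 1(75.79) = 66.4
  Q: 0 + 1(75.79) = 75.79
  R: 0 + 1(75.79) = 75.79
  M: 238 (inert)
Total out = 456 mol; y_R = 75.79 / 456 = 0.1662.

0.166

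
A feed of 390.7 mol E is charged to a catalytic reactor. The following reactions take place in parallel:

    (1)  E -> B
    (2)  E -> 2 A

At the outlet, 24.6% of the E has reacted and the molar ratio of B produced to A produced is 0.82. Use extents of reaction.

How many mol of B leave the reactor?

Conversion of E: E consumed = 0.246 × 390.7 = 96.11 mol = 1ξ₁ + 1ξ₂.
Selectivity: 1ξ₁ / (2ξ₂) = 0.82 → ξ₁ = 1.64 ξ₂.
Substitute: (1·1.64 + 1) ξ₂ = 96.11 → ξ₂ = 36.41 mol, ξ₁ = 59.71 mol.
Outlet amounts (n = n₀ + Σ ν·ξ):
  E: 390.7 − 1(59.71) − 1(36.41) = 294.6
  B: 0 + 1(59.71) = 59.71
  A: 0 + 2(36.41) = 72.81

59.7 mol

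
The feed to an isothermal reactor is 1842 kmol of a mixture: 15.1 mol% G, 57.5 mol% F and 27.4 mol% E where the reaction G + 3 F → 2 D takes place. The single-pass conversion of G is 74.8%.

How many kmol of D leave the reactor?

G reacted = 0.748 × 278.1 = 208.1 kmol; ν_G = −1, so ξ = 208.1/1 = 208.1 kmol.
Outlet amounts (n = n₀ + ν ξ):
  G: 278.1 − 1(208.1) = 70.09
  F: 1059 − 3(208.1) = 435
  D: 0 + 2(208.1) = 416.1
  E: 504.7 (inert)

416 kmol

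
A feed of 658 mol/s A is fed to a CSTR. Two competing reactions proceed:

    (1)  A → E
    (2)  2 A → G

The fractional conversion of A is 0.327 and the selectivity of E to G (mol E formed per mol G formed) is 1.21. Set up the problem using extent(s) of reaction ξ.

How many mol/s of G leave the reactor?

67 mol/s

Conversion of A: A consumed = 0.327 × 658 = 215.2 mol/s = 1ξ₁ + 2ξ₂.
Selectivity: 1ξ₁ / (1ξ₂) = 1.21 → ξ₁ = 1.21 ξ₂.
Substitute: (1·1.21 + 2) ξ₂ = 215.2 → ξ₂ = 67.03 mol/s, ξ₁ = 81.11 mol/s.
Outlet amounts (n = n₀ + Σ ν·ξ):
  A: 658 − 1(81.11) − 2(67.03) = 442.8
  E: 0 + 1(81.11) = 81.11
  G: 0 + 1(67.03) = 67.03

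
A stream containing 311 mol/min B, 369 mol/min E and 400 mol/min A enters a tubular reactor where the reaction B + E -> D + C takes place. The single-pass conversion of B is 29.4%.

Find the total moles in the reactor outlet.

B reacted = 0.294 × 311 = 91.43 mol/min; ν_B = −1, so ξ = 91.43/1 = 91.43 mol/min.
Outlet amounts (n = n₀ + ν ξ):
  B: 311 − 1(91.43) = 219.6
  E: 369 − 1(91.43) = 277.6
  D: 0 + 1(91.43) = 91.43
  C: 0 + 1(91.43) = 91.43
  A: 400 (inert)
Total out = 219.6 + 277.6 + 91.43 + 91.43 + 400 = 1080 mol/min.

1080 mol/min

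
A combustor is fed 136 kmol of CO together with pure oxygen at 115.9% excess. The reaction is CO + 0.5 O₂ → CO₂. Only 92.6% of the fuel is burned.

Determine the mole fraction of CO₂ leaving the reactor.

0.573

Stoichiometric O₂ = 0.5 × 136 = 68 kmol; O₂ fed = 68 × 2.159 = 146.8 kmol.
Fuel reacted = 0.926 × 136 → ξ = 125.9 kmol.
Outlet (n = n₀ + ν ξ):
  CO: 136 − 1(125.9) = 10.06
  O₂: 146.8 − 0.5(125.9) = 83.84
  CO₂: 0 + 1(125.9) = 125.9
Total out = 219.8 kmol; y_CO₂ = 125.9 / 219.8 = 0.5728.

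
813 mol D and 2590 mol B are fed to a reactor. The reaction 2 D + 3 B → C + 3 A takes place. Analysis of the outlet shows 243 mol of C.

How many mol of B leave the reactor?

1860 mol

For C: n = n₀ + 1ξ → 243 = 0 + 1ξ, giving ξ = 243 mol.
Outlet amounts (n = n₀ + ν ξ):
  D: 813 − 2(243) = 327
  B: 2590 − 3(243) = 1861
  C: 0 + 1(243) = 243
  A: 0 + 3(243) = 729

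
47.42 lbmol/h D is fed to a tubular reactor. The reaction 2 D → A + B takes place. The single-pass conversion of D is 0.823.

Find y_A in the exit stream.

D reacted = 0.823 × 47.42 = 39.03 lbmol/h; ν_D = −2, so ξ = 39.03/2 = 19.51 lbmol/h.
Outlet amounts (n = n₀ + ν ξ):
  D: 47.42 − 2(19.51) = 8.393
  A: 0 + 1(19.51) = 19.51
  B: 0 + 1(19.51) = 19.51
Total out = 47.42 lbmol/h; y_A = 19.51 / 47.42 = 0.4115.

0.411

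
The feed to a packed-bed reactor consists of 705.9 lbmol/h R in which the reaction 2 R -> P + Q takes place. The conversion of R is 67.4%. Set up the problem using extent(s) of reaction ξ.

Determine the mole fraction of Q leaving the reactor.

R reacted = 0.674 × 705.9 = 475.8 lbmol/h; ν_R = −2, so ξ = 475.8/2 = 237.9 lbmol/h.
Outlet amounts (n = n₀ + ν ξ):
  R: 705.9 − 2(237.9) = 230.1
  P: 0 + 1(237.9) = 237.9
  Q: 0 + 1(237.9) = 237.9
Total out = 705.9 lbmol/h; y_Q = 237.9 / 705.9 = 0.337.

0.337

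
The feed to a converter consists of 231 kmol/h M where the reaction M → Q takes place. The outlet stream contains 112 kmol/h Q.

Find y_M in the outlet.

For Q: n = n₀ + 1ξ → 112 = 0 + 1ξ, giving ξ = 112 kmol/h.
Outlet amounts (n = n₀ + ν ξ):
  M: 231 − 1(112) = 119
  Q: 0 + 1(112) = 112
Total out = 231 kmol/h; y_M = 119 / 231 = 0.5152.

0.515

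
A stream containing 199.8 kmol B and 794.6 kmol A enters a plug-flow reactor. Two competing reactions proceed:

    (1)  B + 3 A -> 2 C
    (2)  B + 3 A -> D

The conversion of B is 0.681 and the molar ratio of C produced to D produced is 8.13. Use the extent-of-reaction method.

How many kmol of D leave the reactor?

26.9 kmol

Conversion of B: B consumed = 0.681 × 199.8 = 136.1 kmol = 1ξ₁ + 1ξ₂.
Selectivity: 2ξ₁ / (1ξ₂) = 8.13 → ξ₁ = 4.065 ξ₂.
Substitute: (1·4.065 + 1) ξ₂ = 136.1 → ξ₂ = 26.86 kmol, ξ₁ = 109.2 kmol.
Outlet amounts (n = n₀ + Σ ν·ξ):
  B: 199.8 − 1(109.2) − 1(26.86) = 63.74
  A: 794.6 − 3(109.2) − 3(26.86) = 386.4
  C: 0 + 2(109.2) = 218.4
  D: 0 + 1(26.86) = 26.86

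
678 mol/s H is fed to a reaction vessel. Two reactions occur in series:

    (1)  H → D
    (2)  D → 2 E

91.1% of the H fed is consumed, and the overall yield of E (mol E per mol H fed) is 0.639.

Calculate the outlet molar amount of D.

Conversion of H: H consumed = 1ξ₁ = 0.911 × 678 → ξ₁ = 617.7 mol/s.
Yield of E: 2ξ₂ / 678 = 0.639 → ξ₂ = 216.6 mol/s.
Outlet amounts (n = n₀ + Σ ν·ξ):
  H: 678 − 1(617.7) = 60.34
  D: 0 + 1(617.7) − 1(216.6) = 401
  E: 0 + 2(216.6) = 433.2

401 mol/s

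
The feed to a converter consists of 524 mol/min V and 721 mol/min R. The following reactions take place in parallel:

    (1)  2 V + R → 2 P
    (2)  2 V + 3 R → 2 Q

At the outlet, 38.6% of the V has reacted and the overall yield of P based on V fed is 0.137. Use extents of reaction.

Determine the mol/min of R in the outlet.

489 mol/min

Yield of P: 2ξ₁ / 524 = 0.137 → ξ₁ = 35.89 mol/min.
Conversion of V: 2ξ₁ + 2ξ₂ = 0.386 × 524 = 202.3 → ξ₂ = 65.24 mol/min.
Outlet amounts (n = n₀ + Σ ν·ξ):
  V: 524 − 2(35.89) − 2(65.24) = 321.7
  R: 721 − 1(35.89) − 3(65.24) = 489.4
  P: 0 + 2(35.89) = 71.79
  Q: 0 + 2(65.24) = 130.5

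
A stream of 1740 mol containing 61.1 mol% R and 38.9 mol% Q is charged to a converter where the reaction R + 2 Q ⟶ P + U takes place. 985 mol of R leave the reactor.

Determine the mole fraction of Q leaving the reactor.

0.313

For R: n = n₀ − 1ξ → 985 = 1063 − 1ξ, giving ξ = 78.14 mol.
Outlet amounts (n = n₀ + ν ξ):
  R: 1063 − 1(78.14) = 985
  Q: 676.9 − 2(78.14) = 520.6
  P: 0 + 1(78.14) = 78.14
  U: 0 + 1(78.14) = 78.14
Total out = 1662 mol; y_Q = 520.6 / 1662 = 0.3133.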